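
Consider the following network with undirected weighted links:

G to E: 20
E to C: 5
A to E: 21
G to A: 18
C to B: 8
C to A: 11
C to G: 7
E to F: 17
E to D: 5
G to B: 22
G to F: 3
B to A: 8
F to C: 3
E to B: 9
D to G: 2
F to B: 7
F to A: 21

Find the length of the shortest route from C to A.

11

Compare a few routes:
C–A: 11 = 11
C–B–A: 8+8 = 16
Cheapest is C–A at 11.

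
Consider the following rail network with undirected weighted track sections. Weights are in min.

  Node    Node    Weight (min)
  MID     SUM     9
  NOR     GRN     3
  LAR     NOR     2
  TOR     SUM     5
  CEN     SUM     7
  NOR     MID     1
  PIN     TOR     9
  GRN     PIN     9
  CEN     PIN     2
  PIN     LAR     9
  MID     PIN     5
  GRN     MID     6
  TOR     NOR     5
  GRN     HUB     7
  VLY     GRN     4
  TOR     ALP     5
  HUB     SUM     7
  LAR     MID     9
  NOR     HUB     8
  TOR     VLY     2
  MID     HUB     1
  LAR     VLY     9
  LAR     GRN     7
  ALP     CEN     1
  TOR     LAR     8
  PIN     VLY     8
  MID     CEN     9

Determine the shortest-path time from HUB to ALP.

Compare a few routes:
HUB → MID → PIN → CEN → ALP: 1+5+2+1 = 9
HUB → MID → CEN → ALP: 1+9+1 = 11
HUB → MID → NOR → TOR → ALP: 1+1+5+5 = 12
Cheapest is HUB → MID → PIN → CEN → ALP at 9 min.

9 min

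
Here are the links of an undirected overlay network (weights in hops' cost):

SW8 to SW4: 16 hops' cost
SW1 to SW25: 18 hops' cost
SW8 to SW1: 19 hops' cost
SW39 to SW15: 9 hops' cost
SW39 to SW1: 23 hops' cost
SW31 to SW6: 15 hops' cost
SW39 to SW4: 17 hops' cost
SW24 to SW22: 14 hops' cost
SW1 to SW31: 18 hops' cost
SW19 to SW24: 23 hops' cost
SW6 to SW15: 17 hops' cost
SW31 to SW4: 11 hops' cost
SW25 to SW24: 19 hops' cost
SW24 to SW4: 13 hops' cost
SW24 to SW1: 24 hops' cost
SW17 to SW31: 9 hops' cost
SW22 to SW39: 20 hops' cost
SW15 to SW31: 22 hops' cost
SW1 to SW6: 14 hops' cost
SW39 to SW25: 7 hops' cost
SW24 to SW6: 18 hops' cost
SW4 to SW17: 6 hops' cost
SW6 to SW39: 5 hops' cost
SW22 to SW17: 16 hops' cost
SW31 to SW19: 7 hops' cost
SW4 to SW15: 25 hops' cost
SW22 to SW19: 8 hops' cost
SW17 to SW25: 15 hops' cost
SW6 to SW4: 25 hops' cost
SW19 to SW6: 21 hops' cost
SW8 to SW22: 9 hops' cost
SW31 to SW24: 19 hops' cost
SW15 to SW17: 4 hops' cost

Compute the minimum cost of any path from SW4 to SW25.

21 hops' cost

Compare a few routes:
SW4–SW39–SW25: 17+7 = 24
SW4–SW17–SW15–SW39–SW25: 6+4+9+7 = 26
SW4–SW24–SW25: 13+19 = 32
SW4–SW17–SW25: 6+15 = 21
The minimum is 21 hops' cost via SW4–SW17–SW25.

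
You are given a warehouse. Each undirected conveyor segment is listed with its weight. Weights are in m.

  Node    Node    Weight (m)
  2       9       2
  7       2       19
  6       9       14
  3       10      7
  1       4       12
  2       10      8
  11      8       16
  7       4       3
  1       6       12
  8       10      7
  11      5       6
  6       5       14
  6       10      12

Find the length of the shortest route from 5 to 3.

Enumerating some paths:
5 - 11 - 8 - 10 - 3: 6+16+7+7 = 36
5 - 6 - 10 - 3: 14+12+7 = 33
Cheapest is 5 - 6 - 10 - 3 at 33 m.

33 m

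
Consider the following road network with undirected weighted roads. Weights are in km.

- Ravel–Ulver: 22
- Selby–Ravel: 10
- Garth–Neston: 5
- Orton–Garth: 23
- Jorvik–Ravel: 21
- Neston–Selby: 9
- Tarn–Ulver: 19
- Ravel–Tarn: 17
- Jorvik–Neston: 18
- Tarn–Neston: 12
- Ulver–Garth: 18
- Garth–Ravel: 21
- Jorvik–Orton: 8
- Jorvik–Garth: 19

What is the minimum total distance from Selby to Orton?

35 km

Compare a few routes:
Selby → Neston → Garth → Orton: 9+5+23 = 37
Selby → Neston → Jorvik → Orton: 9+18+8 = 35
Cheapest is Selby → Neston → Jorvik → Orton at 35 km.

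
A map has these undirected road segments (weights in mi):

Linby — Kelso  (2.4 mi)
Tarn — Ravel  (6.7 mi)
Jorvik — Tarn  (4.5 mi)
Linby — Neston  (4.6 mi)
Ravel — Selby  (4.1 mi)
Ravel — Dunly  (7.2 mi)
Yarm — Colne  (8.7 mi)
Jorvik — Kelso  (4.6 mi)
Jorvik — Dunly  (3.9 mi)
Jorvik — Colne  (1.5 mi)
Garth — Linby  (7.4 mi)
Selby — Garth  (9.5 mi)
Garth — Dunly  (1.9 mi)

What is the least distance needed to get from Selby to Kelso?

Shortest distances from Selby:
Selby: 0
Ravel: 4.1  (via Selby)
Garth: 9.5  (via Selby)
Tarn: 10.8  (via Ravel)
Dunly: 11.3  (via Ravel)
Jorvik: 15.2  (via Dunly)
Colne: 16.7  (via Jorvik)
Linby: 16.9  (via Garth)
Kelso: 19.3  (via Linby)
Shortest route: Selby–Garth–Linby–Kelso = 19.3 mi.

19.3 mi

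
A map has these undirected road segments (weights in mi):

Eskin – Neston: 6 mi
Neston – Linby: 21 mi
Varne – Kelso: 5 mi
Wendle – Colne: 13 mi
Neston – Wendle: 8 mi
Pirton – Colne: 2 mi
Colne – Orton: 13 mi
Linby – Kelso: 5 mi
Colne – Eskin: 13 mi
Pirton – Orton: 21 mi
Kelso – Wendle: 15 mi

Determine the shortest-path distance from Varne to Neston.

Running Dijkstra from Varne:
Varne: 0
Kelso: 5  (via Varne)
Linby: 10  (via Kelso)
Wendle: 20  (via Kelso)
Neston: 28  (via Wendle)
Shortest route: Varne → Kelso → Wendle → Neston = 28 mi.

28 mi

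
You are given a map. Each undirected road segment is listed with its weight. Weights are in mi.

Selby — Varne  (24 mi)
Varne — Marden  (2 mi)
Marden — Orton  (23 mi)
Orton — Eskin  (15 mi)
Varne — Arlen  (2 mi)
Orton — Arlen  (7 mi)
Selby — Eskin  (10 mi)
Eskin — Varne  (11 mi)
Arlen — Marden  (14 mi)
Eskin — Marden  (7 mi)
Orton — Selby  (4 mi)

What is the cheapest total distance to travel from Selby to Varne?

Enumerating some paths:
Selby–Varne: 24 = 24
Selby–Orton–Arlen–Varne: 4+7+2 = 13
Selby–Eskin–Marden–Varne: 10+7+2 = 19
Selby–Eskin–Varne: 10+11 = 21
The minimum is 13 mi via Selby–Orton–Arlen–Varne.

13 mi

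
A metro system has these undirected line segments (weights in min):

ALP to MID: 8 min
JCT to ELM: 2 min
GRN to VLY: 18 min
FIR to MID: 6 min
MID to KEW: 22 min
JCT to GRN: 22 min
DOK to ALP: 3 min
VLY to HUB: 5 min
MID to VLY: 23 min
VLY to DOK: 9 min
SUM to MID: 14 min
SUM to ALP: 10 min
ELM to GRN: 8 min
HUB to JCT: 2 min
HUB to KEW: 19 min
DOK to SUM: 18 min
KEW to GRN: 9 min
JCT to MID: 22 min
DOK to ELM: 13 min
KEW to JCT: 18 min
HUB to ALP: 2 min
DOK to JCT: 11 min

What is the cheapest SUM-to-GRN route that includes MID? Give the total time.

Best SUM to MID: SUM → MID costing 14
Best MID to GRN: MID → ALP → HUB → JCT → ELM → GRN costing 22
Total via MID: 14 + 22 = 36 min.

36 min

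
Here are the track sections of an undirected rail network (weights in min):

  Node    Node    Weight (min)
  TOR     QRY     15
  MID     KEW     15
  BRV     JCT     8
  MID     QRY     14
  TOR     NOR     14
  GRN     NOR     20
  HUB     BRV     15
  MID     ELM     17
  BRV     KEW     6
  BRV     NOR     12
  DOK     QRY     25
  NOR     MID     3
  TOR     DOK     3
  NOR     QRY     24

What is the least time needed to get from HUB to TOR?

41 min

Settle nodes by increasing distance from HUB:
HUB: 0
BRV: 15  (via HUB)
KEW: 21  (via BRV)
JCT: 23  (via BRV)
NOR: 27  (via BRV)
MID: 30  (via NOR)
TOR: 41  (via NOR)
Shortest route: HUB–BRV–NOR–TOR = 41 min.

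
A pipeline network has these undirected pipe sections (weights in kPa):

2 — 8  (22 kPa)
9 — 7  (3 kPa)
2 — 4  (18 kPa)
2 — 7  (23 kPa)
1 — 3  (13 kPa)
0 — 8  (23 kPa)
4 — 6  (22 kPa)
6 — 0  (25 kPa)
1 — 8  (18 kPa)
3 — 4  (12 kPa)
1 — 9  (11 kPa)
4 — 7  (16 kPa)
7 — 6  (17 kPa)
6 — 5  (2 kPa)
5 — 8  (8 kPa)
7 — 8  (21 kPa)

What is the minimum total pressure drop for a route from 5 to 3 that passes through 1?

Best 5 to 1: 5 → 8 → 1 costing 26
Best 1 to 3: 1 → 3 costing 13
Total via 1: 26 + 13 = 39 kPa.

39 kPa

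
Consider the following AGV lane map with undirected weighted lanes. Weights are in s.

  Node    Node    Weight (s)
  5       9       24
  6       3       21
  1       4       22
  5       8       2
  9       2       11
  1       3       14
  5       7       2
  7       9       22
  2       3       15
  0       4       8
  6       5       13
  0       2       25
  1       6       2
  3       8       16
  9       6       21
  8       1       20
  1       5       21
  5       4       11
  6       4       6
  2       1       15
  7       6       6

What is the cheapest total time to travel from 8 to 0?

21 s

Shortest distances from 8:
8: 0
5: 2  (via 8)
7: 4  (via 5)
6: 10  (via 7)
1: 12  (via 6)
4: 13  (via 5)
3: 16  (via 8)
0: 21  (via 4)
Shortest route: 8 → 5 → 4 → 0 = 21 s.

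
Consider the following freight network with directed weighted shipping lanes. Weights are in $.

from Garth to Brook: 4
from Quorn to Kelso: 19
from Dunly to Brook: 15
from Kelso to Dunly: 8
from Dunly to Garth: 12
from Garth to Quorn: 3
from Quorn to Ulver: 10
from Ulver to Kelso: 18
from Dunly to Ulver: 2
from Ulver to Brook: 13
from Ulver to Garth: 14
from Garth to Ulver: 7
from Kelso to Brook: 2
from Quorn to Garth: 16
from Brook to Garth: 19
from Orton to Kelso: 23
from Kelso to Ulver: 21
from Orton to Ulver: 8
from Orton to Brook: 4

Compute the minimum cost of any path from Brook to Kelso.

Enumerating some paths:
Brook → Garth → Quorn → Kelso: 19+3+19 = 41
Brook → Garth → Ulver → Kelso: 19+7+18 = 44
Cheapest is Brook → Garth → Quorn → Kelso at $41.

$41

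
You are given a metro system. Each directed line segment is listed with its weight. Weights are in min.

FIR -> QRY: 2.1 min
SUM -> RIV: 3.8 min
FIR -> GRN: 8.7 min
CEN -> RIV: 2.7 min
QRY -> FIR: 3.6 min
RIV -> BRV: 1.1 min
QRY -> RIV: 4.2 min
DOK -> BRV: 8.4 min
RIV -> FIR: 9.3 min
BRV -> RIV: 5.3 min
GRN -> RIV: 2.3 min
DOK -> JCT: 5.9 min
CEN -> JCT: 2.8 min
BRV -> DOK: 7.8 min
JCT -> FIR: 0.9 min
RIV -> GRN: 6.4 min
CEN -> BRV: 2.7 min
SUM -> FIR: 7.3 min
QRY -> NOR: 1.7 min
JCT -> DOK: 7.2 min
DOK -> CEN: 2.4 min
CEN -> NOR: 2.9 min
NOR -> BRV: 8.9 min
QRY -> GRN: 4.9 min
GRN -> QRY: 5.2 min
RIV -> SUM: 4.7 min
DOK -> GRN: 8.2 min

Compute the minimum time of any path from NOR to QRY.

24.9 min

Compare a few routes:
NOR–BRV–RIV–FIR–QRY: 8.9+5.3+9.3+2.1 = 25.6
NOR–BRV–DOK–JCT–FIR–QRY: 8.9+7.8+5.9+0.9+2.1 = 25.6
NOR–BRV–DOK–CEN–JCT–FIR–QRY: 8.9+7.8+2.4+2.8+0.9+2.1 = 24.9
The minimum is 24.9 min via NOR–BRV–DOK–CEN–JCT–FIR–QRY.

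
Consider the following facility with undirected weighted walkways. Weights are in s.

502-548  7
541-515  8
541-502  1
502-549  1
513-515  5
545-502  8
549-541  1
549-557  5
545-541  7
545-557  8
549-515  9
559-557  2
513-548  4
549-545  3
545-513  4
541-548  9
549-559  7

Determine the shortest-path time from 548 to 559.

Shortest distances from 548:
548: 0
513: 4  (via 548)
502: 7  (via 548)
549: 8  (via 502)
541: 8  (via 502)
545: 8  (via 513)
515: 9  (via 513)
557: 13  (via 549)
559: 15  (via 549)
Shortest route: 548 → 502 → 549 → 559 = 15 s.

15 s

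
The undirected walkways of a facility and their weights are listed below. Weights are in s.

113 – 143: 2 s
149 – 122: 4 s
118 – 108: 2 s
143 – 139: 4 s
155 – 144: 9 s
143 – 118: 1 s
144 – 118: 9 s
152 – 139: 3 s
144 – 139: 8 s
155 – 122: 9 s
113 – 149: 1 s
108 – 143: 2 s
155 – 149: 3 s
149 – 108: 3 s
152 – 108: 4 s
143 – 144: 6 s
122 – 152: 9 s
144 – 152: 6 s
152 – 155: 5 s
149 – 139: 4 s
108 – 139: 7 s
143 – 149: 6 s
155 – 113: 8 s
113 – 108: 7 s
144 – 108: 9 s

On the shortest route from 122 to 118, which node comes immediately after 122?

Candidate routes:
122–149–108–118: 4+3+2 = 9
122–149–143–118: 4+6+1 = 11
122–149–108–143–118: 4+3+2+1 = 10
122–149–113–143–118: 4+1+2+1 = 8
The minimum is 8 s via 122–149–113–143–118.
So from 122 the first move is to 149.

149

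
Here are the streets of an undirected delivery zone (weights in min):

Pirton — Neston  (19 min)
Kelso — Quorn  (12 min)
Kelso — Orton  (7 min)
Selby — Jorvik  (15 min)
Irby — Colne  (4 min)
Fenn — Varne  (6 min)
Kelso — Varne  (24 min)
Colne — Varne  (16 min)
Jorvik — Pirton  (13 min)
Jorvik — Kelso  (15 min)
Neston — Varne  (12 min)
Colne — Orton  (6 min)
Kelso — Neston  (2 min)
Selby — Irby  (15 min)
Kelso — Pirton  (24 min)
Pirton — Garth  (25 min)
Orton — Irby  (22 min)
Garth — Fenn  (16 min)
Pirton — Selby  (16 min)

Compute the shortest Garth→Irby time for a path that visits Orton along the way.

Shortest Garth→Orton: Garth → Fenn → Varne → Neston → Kelso → Orton = 43
Shortest Orton→Irby: Orton → Colne → Irby = 10
Total via Orton: 43 + 10 = 53 min.

53 min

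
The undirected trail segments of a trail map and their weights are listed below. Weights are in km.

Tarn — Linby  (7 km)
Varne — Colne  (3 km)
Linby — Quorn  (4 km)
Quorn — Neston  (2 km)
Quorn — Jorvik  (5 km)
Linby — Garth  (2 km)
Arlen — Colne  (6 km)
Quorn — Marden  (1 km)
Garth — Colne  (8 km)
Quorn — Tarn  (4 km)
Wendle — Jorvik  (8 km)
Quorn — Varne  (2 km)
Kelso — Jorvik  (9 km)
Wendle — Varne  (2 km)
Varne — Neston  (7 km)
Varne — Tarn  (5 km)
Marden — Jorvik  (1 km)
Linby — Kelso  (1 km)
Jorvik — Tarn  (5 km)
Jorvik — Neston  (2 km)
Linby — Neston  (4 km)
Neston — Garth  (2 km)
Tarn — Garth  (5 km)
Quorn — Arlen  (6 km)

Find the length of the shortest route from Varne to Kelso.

7 km

Enumerating some paths:
Varne → Quorn → Neston → Garth → Linby → Kelso: 2+2+2+2+1 = 9
Varne → Quorn → Neston → Linby → Kelso: 2+2+4+1 = 9
Varne → Quorn → Linby → Kelso: 2+4+1 = 7
The minimum is 7 km via Varne → Quorn → Linby → Kelso.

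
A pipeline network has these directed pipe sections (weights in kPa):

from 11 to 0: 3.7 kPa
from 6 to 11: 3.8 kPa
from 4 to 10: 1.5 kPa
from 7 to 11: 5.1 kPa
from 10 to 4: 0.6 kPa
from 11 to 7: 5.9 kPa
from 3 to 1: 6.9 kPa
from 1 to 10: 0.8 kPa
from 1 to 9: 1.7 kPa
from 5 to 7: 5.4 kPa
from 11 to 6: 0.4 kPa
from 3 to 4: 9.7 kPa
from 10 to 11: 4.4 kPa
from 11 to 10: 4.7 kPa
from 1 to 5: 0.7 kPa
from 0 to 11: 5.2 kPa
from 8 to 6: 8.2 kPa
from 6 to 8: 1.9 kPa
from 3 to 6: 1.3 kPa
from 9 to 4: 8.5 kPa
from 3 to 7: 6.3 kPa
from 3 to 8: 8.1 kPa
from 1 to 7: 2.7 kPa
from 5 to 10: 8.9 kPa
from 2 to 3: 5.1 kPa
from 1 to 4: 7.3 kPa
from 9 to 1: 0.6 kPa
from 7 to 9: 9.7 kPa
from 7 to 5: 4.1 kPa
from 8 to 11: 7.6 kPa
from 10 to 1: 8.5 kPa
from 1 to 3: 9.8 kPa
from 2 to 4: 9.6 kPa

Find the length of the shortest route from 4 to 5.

10.7 kPa

Enumerating some paths:
4 → 10 → 1 → 7 → 5: 1.5+8.5+2.7+4.1 = 16.8
4 → 10 → 1 → 5: 1.5+8.5+0.7 = 10.7
4 → 10 → 11 → 7 → 5: 1.5+4.4+5.9+4.1 = 15.9
The minimum is 10.7 kPa via 4 → 10 → 1 → 5.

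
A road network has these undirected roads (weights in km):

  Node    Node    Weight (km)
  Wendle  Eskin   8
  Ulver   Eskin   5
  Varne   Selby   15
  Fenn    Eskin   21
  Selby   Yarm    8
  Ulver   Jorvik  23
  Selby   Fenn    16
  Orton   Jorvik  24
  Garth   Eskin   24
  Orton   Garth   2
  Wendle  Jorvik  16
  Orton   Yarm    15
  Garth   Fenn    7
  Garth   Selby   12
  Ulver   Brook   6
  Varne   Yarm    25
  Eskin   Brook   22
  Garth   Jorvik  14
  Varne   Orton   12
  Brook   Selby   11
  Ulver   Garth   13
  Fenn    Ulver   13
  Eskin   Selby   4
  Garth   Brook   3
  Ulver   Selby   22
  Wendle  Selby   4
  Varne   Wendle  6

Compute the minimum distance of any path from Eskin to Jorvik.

24 km

Compare a few routes:
Eskin → Wendle → Jorvik: 8+16 = 24
Eskin → Ulver → Brook → Garth → Jorvik: 5+6+3+14 = 28
Eskin → Selby → Garth → Jorvik: 4+12+14 = 30
Eskin → Ulver → Jorvik: 5+23 = 28
Cheapest is Eskin → Wendle → Jorvik at 24 km.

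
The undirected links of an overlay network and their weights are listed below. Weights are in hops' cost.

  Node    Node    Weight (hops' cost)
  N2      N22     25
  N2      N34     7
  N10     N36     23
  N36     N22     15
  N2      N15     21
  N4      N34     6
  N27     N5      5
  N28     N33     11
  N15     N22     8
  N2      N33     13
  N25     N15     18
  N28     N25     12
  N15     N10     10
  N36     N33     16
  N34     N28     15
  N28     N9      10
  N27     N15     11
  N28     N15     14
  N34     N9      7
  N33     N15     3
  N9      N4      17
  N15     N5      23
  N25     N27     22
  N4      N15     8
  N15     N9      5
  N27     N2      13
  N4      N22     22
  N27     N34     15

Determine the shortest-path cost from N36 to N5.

Compare a few routes:
N36–N33–N15–N5: 16+3+23 = 42
N36–N22–N15–N27–N5: 15+8+11+5 = 39
N36–N33–N15–N27–N5: 16+3+11+5 = 35
Cheapest is N36–N33–N15–N27–N5 at 35 hops' cost.

35 hops' cost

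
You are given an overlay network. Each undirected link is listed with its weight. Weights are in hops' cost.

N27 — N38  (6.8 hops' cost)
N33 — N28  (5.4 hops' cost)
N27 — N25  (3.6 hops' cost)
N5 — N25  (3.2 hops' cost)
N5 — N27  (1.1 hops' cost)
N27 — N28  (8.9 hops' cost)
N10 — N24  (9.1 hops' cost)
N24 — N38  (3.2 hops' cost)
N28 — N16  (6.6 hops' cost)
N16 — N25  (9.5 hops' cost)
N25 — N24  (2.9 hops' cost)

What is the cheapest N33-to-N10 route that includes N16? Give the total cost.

33.5 hops' cost

Best N33 to N16: N33–N28–N16 costing 12
Best N16 to N10: N16–N25–N24–N10 costing 21.5
Total via N16: 12 + 21.5 = 33.5 hops' cost.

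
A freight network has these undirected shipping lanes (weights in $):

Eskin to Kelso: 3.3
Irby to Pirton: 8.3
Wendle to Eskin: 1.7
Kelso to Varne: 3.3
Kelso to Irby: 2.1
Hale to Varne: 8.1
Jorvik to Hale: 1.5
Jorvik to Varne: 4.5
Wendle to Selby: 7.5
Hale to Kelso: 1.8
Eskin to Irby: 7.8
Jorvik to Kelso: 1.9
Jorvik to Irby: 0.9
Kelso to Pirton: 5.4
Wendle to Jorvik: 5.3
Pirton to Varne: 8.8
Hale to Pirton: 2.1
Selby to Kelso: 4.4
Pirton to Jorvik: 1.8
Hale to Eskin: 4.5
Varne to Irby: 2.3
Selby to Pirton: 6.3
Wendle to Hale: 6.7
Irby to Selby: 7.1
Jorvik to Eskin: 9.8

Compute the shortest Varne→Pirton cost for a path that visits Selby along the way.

Shortest Varne→Selby: Varne → Kelso → Selby = 7.7
Shortest Selby→Pirton: Selby → Pirton = 6.3
Total via Selby: 7.7 + 6.3 = $14.

$14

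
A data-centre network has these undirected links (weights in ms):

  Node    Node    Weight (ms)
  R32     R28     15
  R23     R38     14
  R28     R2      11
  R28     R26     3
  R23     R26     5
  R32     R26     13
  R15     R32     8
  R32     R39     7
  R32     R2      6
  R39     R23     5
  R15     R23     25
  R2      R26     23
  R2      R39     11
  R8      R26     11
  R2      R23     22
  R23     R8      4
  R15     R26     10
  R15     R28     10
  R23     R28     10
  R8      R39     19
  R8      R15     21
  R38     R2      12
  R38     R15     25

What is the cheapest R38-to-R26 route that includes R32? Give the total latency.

31 ms

Best R38 to R32: R38–R2–R32 costing 18
Best R32 to R26: R32–R26 costing 13
Total via R32: 18 + 13 = 31 ms.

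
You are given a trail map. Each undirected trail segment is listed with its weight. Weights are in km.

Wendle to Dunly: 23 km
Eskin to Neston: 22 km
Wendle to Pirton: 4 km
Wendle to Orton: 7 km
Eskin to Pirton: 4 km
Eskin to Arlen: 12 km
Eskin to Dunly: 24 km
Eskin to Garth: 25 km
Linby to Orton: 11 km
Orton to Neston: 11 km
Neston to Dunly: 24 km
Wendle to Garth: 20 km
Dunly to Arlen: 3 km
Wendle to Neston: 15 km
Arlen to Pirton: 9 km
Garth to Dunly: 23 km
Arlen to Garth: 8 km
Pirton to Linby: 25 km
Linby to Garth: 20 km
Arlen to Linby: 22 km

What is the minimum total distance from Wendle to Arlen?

Candidate routes:
Wendle - Pirton - Eskin - Arlen: 4+4+12 = 20
Wendle - Pirton - Arlen: 4+9 = 13
The minimum is 13 km via Wendle - Pirton - Arlen.

13 km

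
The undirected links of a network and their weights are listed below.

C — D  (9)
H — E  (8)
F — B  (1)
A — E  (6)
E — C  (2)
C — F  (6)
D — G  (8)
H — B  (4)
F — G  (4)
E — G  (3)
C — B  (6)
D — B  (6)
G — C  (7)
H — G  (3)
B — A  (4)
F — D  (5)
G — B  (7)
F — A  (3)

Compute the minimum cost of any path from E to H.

Running Dijkstra from E:
E: 0
C: 2  (via E)
G: 3  (via E)
A: 6  (via E)
H: 6  (via G)
Shortest route: E → G → H = 6.

6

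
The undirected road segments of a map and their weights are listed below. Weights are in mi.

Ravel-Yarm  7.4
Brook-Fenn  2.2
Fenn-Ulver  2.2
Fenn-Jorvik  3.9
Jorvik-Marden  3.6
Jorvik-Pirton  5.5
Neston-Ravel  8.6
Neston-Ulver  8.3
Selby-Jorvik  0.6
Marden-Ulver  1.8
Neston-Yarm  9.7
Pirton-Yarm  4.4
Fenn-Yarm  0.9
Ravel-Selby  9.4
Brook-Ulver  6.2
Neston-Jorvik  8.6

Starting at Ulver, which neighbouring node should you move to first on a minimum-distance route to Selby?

Enumerating some paths:
Ulver - Marden - Jorvik - Selby: 1.8+3.6+0.6 = 6
Ulver - Fenn - Jorvik - Selby: 2.2+3.9+0.6 = 6.7
Cheapest is Ulver - Marden - Jorvik - Selby at 6 mi.
So from Ulver the first move is to Marden.

Marden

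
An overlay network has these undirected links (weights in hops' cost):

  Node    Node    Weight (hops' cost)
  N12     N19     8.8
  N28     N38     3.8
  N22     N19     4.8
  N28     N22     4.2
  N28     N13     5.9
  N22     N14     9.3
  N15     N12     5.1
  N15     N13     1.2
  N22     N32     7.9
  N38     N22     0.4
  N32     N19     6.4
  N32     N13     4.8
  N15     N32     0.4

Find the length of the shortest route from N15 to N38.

8.7 hops' cost

Shortest distances from N15:
N15: 0
N32: 0.4  (via N15)
N13: 1.2  (via N15)
N12: 5.1  (via N15)
N19: 6.8  (via N32)
N28: 7.1  (via N13)
N22: 8.3  (via N32)
N38: 8.7  (via N22)
Shortest route: N15–N32–N22–N38 = 8.7 hops' cost.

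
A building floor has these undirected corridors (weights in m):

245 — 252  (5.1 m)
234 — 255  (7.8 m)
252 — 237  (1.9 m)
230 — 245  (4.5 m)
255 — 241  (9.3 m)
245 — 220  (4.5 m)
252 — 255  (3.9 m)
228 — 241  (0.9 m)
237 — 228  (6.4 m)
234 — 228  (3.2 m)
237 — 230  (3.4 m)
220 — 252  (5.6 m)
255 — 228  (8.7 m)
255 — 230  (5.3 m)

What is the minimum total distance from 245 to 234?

16.6 m

Enumerating some paths:
245 - 230 - 237 - 228 - 234: 4.5+3.4+6.4+3.2 = 17.5
245 - 252 - 237 - 228 - 234: 5.1+1.9+6.4+3.2 = 16.6
245 - 252 - 255 - 234: 5.1+3.9+7.8 = 16.8
245 - 230 - 255 - 234: 4.5+5.3+7.8 = 17.6
Cheapest is 245 - 252 - 237 - 228 - 234 at 16.6 m.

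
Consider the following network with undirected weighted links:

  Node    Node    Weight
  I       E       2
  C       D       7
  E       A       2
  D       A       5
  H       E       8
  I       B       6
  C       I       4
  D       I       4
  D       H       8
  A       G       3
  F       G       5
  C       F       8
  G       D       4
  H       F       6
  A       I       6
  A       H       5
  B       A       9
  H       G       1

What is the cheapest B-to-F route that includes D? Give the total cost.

Best B to D: B–I–D costing 10
Shortest D→F: D–G–F = 9
Total via D: 10 + 9 = 19.

19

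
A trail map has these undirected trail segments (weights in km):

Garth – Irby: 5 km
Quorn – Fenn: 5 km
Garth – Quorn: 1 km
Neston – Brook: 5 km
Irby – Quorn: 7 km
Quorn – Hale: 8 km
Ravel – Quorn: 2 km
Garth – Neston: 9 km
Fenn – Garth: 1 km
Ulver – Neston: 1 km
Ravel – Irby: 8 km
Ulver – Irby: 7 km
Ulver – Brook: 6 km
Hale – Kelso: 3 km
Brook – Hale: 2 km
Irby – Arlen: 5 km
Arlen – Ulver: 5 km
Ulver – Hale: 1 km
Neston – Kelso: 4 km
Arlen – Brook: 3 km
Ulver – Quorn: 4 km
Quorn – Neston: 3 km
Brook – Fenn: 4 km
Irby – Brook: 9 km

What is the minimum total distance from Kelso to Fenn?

Settle nodes by increasing distance from Kelso:
Kelso: 0
Hale: 3  (via Kelso)
Ulver: 4  (via Hale)
Neston: 4  (via Kelso)
Brook: 5  (via Hale)
Quorn: 7  (via Neston)
Arlen: 8  (via Brook)
Garth: 8  (via Quorn)
Ravel: 9  (via Quorn)
Fenn: 9  (via Brook)
Shortest route: Kelso → Hale → Brook → Fenn = 9 km.

9 km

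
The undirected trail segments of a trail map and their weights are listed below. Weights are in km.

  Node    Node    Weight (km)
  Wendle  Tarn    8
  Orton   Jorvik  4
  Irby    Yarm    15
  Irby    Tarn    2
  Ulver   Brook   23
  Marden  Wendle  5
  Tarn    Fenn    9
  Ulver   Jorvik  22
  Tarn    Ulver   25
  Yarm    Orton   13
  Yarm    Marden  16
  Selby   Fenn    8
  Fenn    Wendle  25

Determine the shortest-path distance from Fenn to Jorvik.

Candidate routes:
Fenn–Tarn–Wendle–Marden–Yarm–Orton–Jorvik: 9+8+5+16+13+4 = 55
Fenn–Tarn–Irby–Yarm–Orton–Jorvik: 9+2+15+13+4 = 43
The minimum is 43 km via Fenn–Tarn–Irby–Yarm–Orton–Jorvik.

43 km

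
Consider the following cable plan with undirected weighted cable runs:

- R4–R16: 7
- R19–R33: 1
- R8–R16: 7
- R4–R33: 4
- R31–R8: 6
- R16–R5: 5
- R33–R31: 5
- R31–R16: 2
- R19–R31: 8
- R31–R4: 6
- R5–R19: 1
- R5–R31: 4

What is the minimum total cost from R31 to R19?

Running Dijkstra from R31:
R31: 0
R16: 2  (via R31)
R5: 4  (via R31)
R19: 5  (via R5)
Shortest route: R31–R5–R19 = 5.

5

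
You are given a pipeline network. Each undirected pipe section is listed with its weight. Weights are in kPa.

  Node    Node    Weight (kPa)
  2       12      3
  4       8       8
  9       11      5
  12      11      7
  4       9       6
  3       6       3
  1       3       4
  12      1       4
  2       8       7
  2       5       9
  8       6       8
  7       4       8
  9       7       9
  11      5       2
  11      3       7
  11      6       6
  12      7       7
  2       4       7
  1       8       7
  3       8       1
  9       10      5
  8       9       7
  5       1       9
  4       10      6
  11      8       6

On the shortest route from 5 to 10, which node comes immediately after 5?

11

Candidate routes:
5 → 11 → 8 → 9 → 10: 2+6+7+5 = 20
5 → 11 → 9 → 4 → 10: 2+5+6+6 = 19
5 → 11 → 9 → 10: 2+5+5 = 12
The minimum is 12 kPa via 5 → 11 → 9 → 10.
So from 5 the first move is to 11.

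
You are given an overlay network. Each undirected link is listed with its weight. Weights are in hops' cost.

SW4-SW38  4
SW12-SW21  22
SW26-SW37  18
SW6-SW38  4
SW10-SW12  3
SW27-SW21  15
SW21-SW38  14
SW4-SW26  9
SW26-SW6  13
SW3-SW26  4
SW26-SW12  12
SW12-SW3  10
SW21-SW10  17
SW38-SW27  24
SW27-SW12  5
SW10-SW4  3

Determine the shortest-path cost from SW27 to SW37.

35 hops' cost

Candidate routes:
SW27 - SW12 - SW3 - SW26 - SW37: 5+10+4+18 = 37
SW27 - SW12 - SW26 - SW37: 5+12+18 = 35
SW27 - SW12 - SW10 - SW4 - SW26 - SW37: 5+3+3+9+18 = 38
Cheapest is SW27 - SW12 - SW26 - SW37 at 35 hops' cost.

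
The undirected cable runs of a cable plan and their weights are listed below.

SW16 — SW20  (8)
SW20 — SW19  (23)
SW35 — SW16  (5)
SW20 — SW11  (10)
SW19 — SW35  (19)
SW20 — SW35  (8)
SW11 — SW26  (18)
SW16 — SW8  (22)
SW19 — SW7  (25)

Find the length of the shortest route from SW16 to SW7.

49

Settle nodes by increasing distance from SW16:
SW16: 0
SW35: 5  (via SW16)
SW20: 8  (via SW16)
SW11: 18  (via SW20)
SW8: 22  (via SW16)
SW19: 24  (via SW35)
SW26: 36  (via SW11)
SW7: 49  (via SW19)
Shortest route: SW16 → SW35 → SW19 → SW7 = 49.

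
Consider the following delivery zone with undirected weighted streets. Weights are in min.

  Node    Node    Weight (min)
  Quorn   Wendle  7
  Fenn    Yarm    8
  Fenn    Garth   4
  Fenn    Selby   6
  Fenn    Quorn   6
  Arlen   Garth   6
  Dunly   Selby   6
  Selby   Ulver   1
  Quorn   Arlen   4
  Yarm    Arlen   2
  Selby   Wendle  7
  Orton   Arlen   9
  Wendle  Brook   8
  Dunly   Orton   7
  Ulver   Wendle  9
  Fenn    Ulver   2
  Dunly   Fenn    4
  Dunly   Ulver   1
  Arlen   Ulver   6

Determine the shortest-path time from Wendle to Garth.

Settle nodes by increasing distance from Wendle:
Wendle: 0
Selby: 7  (via Wendle)
Quorn: 7  (via Wendle)
Ulver: 8  (via Selby)
Brook: 8  (via Wendle)
Dunly: 9  (via Ulver)
Fenn: 10  (via Ulver)
Arlen: 11  (via Quorn)
Yarm: 13  (via Arlen)
Garth: 14  (via Fenn)
Shortest route: Wendle–Selby–Ulver–Fenn–Garth = 14 min.

14 min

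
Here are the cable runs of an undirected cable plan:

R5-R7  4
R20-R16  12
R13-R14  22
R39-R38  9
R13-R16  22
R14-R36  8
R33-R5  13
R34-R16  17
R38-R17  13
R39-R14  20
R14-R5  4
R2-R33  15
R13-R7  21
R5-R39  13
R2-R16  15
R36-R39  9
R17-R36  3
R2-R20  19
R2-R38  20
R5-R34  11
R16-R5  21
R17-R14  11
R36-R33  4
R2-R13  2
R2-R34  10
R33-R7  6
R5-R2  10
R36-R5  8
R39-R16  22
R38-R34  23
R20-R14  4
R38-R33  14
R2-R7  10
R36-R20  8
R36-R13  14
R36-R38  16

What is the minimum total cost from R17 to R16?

Candidate routes:
R17 → R36 → R14 → R20 → R16: 3+8+4+12 = 27
R17 → R36 → R20 → R16: 3+8+12 = 23
Cheapest is R17 → R36 → R20 → R16 at 23.

23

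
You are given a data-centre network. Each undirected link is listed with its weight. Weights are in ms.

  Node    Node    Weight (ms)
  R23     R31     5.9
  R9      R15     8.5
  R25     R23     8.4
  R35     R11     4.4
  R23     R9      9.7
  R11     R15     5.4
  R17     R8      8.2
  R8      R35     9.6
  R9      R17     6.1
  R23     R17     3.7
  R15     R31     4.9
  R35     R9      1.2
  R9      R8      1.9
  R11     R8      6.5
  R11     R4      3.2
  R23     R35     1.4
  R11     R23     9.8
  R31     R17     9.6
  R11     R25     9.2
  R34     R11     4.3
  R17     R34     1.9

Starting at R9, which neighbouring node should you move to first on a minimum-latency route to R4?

R35

Candidate routes:
R9 → R35 → R11 → R4: 1.2+4.4+3.2 = 8.8
R9 → R8 → R11 → R4: 1.9+6.5+3.2 = 11.6
The minimum is 8.8 ms via R9 → R35 → R11 → R4.
So from R9 the first move is to R35.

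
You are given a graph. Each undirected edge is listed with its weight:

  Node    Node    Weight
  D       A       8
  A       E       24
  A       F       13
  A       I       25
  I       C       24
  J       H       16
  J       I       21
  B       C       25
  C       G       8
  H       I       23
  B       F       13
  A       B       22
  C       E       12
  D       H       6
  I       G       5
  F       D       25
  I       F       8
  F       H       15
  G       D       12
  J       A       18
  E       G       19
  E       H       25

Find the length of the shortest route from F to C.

Shortest distances from F:
F: 0
I: 8  (via F)
A: 13  (via F)
B: 13  (via F)
G: 13  (via I)
H: 15  (via F)
C: 21  (via G)
Shortest route: F–I–G–C = 21.

21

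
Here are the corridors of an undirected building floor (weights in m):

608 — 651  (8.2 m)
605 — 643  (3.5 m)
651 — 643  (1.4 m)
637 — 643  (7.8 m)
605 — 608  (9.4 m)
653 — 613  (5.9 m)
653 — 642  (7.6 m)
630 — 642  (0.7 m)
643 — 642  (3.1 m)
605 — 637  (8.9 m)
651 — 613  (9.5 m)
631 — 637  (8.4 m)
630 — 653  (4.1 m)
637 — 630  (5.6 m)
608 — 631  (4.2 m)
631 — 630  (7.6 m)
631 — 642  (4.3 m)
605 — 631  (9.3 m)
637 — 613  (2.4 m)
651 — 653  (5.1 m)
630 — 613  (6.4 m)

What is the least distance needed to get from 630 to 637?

Running Dijkstra from 630:
630: 0
642: 0.7  (via 630)
643: 3.8  (via 642)
653: 4.1  (via 630)
631: 5  (via 642)
651: 5.2  (via 643)
637: 5.6  (via 630)
Shortest route: 630–637 = 5.6 m.

5.6 m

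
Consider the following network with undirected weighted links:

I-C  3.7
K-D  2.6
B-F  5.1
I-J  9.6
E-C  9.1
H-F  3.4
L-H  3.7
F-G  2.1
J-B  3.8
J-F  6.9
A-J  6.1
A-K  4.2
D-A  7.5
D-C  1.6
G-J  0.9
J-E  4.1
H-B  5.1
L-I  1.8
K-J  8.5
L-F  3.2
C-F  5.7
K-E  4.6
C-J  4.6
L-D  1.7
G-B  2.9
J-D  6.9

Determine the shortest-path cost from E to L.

8.9

Candidate routes:
E → K → D → L: 4.6+2.6+1.7 = 8.9
E → C → D → L: 9.1+1.6+1.7 = 12.4
E → J → C → D → L: 4.1+4.6+1.6+1.7 = 12
E → J → G → F → L: 4.1+0.9+2.1+3.2 = 10.3
The minimum is 8.9 via E → K → D → L.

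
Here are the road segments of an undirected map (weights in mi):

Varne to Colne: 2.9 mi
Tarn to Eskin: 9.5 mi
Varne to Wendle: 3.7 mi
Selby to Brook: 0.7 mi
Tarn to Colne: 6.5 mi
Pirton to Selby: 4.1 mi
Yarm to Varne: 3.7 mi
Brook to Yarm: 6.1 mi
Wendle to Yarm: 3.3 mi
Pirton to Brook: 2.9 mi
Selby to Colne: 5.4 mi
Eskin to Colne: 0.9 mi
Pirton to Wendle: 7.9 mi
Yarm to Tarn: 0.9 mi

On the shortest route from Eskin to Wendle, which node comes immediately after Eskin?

Colne

Candidate routes:
Eskin → Tarn → Yarm → Wendle: 9.5+0.9+3.3 = 13.7
Eskin → Colne → Varne → Wendle: 0.9+2.9+3.7 = 7.5
Eskin → Colne → Tarn → Yarm → Wendle: 0.9+6.5+0.9+3.3 = 11.6
Eskin → Colne → Varne → Yarm → Wendle: 0.9+2.9+3.7+3.3 = 10.8
The minimum is 7.5 mi via Eskin → Colne → Varne → Wendle.
So from Eskin the first move is to Colne.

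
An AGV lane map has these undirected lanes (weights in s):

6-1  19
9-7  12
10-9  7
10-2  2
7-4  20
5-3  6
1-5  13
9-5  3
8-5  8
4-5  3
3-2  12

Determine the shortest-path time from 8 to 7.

Shortest distances from 8:
8: 0
5: 8  (via 8)
4: 11  (via 5)
9: 11  (via 5)
3: 14  (via 5)
10: 18  (via 9)
2: 20  (via 10)
1: 21  (via 5)
7: 23  (via 9)
Shortest route: 8–5–9–7 = 23 s.

23 s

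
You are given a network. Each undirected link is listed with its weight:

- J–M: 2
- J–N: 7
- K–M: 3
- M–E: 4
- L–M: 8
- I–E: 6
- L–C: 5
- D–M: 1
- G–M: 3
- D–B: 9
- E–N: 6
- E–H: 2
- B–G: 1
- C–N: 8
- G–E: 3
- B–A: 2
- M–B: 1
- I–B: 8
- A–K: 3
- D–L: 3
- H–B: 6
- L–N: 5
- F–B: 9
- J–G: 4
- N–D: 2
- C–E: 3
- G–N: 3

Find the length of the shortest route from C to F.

16

Compare a few routes:
C - E - G - B - F: 3+3+1+9 = 16
C - E - M - B - F: 3+4+1+9 = 17
C - L - D - M - B - F: 5+3+1+1+9 = 19
C - E - G - M - B - F: 3+3+3+1+9 = 19
The minimum is 16 via C - E - G - B - F.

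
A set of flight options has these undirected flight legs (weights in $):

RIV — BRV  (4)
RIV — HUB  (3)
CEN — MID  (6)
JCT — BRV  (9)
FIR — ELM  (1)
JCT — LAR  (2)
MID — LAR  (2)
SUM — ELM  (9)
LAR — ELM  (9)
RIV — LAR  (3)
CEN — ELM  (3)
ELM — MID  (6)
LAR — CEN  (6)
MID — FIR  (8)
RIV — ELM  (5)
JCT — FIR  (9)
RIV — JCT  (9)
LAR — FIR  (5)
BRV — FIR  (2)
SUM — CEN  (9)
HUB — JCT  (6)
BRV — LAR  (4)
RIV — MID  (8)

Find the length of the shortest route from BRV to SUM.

Compare a few routes:
BRV → FIR → ELM → SUM: 2+1+9 = 12
BRV → FIR → ELM → CEN → SUM: 2+1+3+9 = 15
The minimum is $12 via BRV → FIR → ELM → SUM.

$12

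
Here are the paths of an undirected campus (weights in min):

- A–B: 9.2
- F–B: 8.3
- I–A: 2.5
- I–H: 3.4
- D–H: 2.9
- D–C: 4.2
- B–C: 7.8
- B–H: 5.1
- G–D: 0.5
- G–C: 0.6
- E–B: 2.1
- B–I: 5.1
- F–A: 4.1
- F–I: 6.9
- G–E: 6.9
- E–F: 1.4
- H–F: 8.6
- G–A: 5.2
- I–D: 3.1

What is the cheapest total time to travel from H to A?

5.9 min

Enumerating some paths:
H–D–G–A: 2.9+0.5+5.2 = 8.6
H–D–I–A: 2.9+3.1+2.5 = 8.5
H–I–A: 3.4+2.5 = 5.9
H–I–D–G–A: 3.4+3.1+0.5+5.2 = 12.2
The minimum is 5.9 min via H–I–A.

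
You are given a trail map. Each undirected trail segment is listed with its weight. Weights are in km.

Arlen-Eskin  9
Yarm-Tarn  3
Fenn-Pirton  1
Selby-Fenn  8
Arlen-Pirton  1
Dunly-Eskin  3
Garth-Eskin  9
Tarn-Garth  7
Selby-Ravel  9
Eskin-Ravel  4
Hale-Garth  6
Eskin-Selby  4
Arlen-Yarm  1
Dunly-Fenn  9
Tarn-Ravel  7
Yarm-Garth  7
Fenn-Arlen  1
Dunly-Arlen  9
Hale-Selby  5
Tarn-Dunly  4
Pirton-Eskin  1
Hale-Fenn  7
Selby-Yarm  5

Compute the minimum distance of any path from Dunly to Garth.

Enumerating some paths:
Dunly–Eskin–Pirton–Arlen–Yarm–Garth: 3+1+1+1+7 = 13
Dunly–Tarn–Garth: 4+7 = 11
Dunly–Eskin–Garth: 3+9 = 12
Dunly–Tarn–Yarm–Garth: 4+3+7 = 14
Cheapest is Dunly–Tarn–Garth at 11 km.

11 km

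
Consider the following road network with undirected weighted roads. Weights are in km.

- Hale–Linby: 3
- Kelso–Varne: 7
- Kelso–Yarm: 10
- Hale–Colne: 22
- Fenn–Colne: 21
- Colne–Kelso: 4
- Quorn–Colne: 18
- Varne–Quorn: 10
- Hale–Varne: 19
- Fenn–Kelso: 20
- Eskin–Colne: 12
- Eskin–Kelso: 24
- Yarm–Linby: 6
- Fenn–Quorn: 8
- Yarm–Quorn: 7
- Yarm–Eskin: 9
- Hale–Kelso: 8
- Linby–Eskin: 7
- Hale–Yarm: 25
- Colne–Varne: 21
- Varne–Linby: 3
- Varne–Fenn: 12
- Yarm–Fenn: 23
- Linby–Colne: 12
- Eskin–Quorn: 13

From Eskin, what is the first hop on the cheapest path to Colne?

Colne

Candidate routes:
Eskin–Linby–Hale–Kelso–Colne: 7+3+8+4 = 22
Eskin–Linby–Colne: 7+12 = 19
Eskin–Linby–Varne–Kelso–Colne: 7+3+7+4 = 21
Eskin–Colne: 12 = 12
Cheapest is Eskin–Colne at 12 km.
So from Eskin the first move is to Colne.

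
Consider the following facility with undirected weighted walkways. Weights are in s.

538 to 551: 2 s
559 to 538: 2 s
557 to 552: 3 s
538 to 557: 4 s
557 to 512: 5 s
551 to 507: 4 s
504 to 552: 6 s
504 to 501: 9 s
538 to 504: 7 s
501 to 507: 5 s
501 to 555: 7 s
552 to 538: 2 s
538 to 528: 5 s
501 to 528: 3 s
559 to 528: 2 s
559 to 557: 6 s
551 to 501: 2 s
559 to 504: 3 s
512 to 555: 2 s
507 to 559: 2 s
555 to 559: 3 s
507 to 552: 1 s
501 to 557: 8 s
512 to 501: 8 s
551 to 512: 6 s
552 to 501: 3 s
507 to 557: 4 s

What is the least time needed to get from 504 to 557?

Running Dijkstra from 504:
504: 0
559: 3  (via 504)
507: 5  (via 559)
528: 5  (via 559)
538: 5  (via 559)
555: 6  (via 559)
552: 6  (via 504)
551: 7  (via 538)
501: 8  (via 528)
512: 8  (via 555)
557: 9  (via 559)
Shortest route: 504 → 559 → 557 = 9 s.

9 s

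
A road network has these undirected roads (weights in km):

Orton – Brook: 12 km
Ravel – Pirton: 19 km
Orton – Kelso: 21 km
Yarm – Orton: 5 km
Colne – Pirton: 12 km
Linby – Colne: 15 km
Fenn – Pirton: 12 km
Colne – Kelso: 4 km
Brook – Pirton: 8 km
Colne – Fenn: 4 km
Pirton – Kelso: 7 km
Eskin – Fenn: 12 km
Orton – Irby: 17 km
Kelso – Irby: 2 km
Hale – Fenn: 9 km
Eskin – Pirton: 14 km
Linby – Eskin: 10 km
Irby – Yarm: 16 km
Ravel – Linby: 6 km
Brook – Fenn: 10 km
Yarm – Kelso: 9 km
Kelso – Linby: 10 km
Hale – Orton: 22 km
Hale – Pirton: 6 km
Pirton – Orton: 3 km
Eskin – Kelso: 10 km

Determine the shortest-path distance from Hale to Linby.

23 km

Candidate routes:
Hale–Fenn–Colne–Linby: 9+4+15 = 28
Hale–Fenn–Colne–Kelso–Linby: 9+4+4+10 = 27
Hale–Pirton–Kelso–Linby: 6+7+10 = 23
Cheapest is Hale–Pirton–Kelso–Linby at 23 km.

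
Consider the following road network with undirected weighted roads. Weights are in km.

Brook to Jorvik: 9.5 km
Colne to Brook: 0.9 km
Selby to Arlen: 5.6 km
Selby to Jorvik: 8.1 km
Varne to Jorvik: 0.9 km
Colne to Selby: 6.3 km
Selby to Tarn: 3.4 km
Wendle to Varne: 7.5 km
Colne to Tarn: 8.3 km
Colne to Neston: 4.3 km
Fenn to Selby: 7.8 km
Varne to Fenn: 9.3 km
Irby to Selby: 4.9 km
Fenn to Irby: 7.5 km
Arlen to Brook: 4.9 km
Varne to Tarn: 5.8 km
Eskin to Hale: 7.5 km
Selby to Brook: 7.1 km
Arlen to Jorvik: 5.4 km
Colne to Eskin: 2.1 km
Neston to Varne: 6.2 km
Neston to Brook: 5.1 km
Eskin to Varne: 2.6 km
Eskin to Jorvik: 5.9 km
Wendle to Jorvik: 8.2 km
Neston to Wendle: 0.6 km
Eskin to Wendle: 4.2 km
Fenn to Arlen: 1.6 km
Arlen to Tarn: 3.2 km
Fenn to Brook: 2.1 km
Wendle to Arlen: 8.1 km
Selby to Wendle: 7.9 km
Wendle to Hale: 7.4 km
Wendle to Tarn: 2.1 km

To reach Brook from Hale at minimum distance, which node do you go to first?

Eskin

Candidate routes:
Hale → Eskin → Colne → Brook: 7.5+2.1+0.9 = 10.5
Hale → Wendle → Neston → Brook: 7.4+0.6+5.1 = 13.1
Hale → Wendle → Neston → Colne → Brook: 7.4+0.6+4.3+0.9 = 13.2
The minimum is 10.5 km via Hale → Eskin → Colne → Brook.
So from Hale the first move is to Eskin.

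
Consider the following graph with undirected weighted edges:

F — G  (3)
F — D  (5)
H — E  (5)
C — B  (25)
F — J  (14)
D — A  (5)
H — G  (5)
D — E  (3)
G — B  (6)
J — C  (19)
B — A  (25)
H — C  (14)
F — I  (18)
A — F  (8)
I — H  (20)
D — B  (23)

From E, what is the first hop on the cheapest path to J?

Enumerating some paths:
E - H - C - J: 5+14+19 = 38
E - D - F - J: 3+5+14 = 22
E - D - A - F - J: 3+5+8+14 = 30
E - H - G - F - J: 5+5+3+14 = 27
Cheapest is E - D - F - J at 22.
So from E the first move is to D.

D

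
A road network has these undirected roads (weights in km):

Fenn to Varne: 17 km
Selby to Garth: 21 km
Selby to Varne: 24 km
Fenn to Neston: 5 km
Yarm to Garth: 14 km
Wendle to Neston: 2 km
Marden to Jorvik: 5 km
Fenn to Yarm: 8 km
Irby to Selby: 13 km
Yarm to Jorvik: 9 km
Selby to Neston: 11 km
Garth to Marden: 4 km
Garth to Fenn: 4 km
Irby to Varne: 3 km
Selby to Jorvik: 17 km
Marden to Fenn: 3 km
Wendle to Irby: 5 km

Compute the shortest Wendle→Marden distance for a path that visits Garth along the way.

Shortest Wendle→Garth: Wendle–Neston–Fenn–Garth = 11
Best Garth to Marden: Garth–Marden costing 4
Total via Garth: 11 + 4 = 15 km.

15 km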